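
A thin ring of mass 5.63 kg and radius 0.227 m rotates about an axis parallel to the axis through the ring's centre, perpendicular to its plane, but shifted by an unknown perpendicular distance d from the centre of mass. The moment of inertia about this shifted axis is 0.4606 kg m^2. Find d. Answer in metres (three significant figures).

About the centre-of-mass axis, I_cm = MR² = (5.63)(0.227)² = 0.29011 kg m^2.
Parallel axis theorem: I = I_cm + Md², so Md² = 0.4606 − 0.29011 = 0.17049 kg m^2.
d = √(0.17049 / 5.63) = 0.17402 m.

0.174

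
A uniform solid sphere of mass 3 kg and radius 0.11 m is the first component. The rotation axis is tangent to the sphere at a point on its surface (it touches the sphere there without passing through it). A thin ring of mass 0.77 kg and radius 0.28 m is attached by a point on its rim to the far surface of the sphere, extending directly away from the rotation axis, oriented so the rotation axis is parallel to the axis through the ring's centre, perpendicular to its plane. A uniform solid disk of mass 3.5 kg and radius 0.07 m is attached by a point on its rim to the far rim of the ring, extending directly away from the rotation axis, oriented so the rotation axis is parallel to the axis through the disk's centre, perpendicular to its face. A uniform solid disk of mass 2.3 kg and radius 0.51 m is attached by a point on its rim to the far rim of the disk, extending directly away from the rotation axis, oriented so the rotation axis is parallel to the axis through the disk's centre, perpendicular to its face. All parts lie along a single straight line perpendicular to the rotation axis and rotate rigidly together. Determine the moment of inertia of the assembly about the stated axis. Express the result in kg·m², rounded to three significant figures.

Solid sphere: I_cm = (2/5)MR² = (2/5)(3)(0.11)² = 0.01452 kg·m²; centre at d = 0.11 m, so the parallel axis theorem gives I = 0.01452 + (3)(0.11)² = 0.05082 kg·m².
Thin ring: I_cm = MR² = (0.77)(0.28)² = 0.060368 kg·m²; centre at d = 0.11 + 0.11 + 0.28 = 0.5 m, so the parallel axis theorem gives I = 0.060368 + (0.77)(0.5)² = 0.25287 kg·m².
Solid disk: I_cm = (1/2)MR² = (1/2)(3.5)(0.07)² = 0.008575 kg·m²; centre at d = 0.11 + 0.11 + 0.28 + 0.28 + 0.07 = 0.85 m, so the parallel axis theorem gives I = 0.008575 + (3.5)(0.85)² = 2.5373 kg·m².
Solid disk: I_cm = (1/2)MR² = (1/2)(2.3)(0.51)² = 0.29911 kg·m²; centre at d = 0.11 + 0.11 + 0.28 + 0.28 + 0.07 + 0.07 + 0.51 = 1.43 m, so the parallel axis theorem gives I = 0.29911 + (2.3)(1.43)² = 5.0024 kg·m².
Total I = 0.05082 + 0.25287 + 2.5373 + 5.0024 = 7.8434 kg·m².

7.84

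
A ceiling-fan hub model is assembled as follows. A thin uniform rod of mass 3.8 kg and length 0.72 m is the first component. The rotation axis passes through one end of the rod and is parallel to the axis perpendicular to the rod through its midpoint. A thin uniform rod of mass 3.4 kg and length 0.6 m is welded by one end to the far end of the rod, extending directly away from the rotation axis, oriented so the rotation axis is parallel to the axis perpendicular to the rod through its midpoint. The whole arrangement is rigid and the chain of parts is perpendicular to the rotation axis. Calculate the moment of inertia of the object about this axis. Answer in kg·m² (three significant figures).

4.30

Thin rod: I_cm = (1/12)ML² = (1/12)(3.8)(0.72)² = 0.16416 kg·m²; centre at d = 0.36 m, so I = I_cm + Md² gives I = 0.16416 + (3.8)(0.36)² = 0.65664 kg·m².
Thin rod: I_cm = (1/12)ML² = (1/12)(3.4)(0.6)² = 0.102 kg·m²; centre at d = 0.36 + 0.36 + 0.3 = 1.02 m, so I = I_cm + Md² gives I = 0.102 + (3.4)(1.02)² = 3.6394 kg·m².
Total I = 0.65664 + 3.6394 = 4.296 kg·m².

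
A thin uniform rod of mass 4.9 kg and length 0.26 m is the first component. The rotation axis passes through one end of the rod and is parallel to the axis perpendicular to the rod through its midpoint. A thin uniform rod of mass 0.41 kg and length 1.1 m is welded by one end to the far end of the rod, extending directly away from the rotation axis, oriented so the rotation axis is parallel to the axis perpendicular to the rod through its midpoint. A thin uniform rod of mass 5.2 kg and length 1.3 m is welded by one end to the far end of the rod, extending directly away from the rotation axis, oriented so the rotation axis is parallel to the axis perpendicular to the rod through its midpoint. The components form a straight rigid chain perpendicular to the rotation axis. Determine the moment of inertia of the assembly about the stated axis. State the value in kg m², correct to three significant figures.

Thin rod: I_cm = (1/12)ML² = (1/12)(4.9)(0.26)² = 0.027603 kg m²; centre at d = 0.13 m, so the parallel axis theorem gives I = 0.027603 + (4.9)(0.13)² = 0.11041 kg m².
Thin rod: I_cm = (1/12)ML² = (1/12)(0.41)(1.1)² = 0.041342 kg m²; centre at d = 0.13 + 0.13 + 0.55 = 0.81 m, so the parallel axis theorem gives I = 0.041342 + (0.41)(0.81)² = 0.31034 kg m².
Thin rod: I_cm = (1/12)ML² = (1/12)(5.2)(1.3)² = 0.73233 kg m²; centre at d = 0.13 + 0.13 + 0.55 + 0.55 + 0.65 = 2.01 m, so the parallel axis theorem gives I = 0.73233 + (5.2)(2.01)² = 21.741 kg m².
Total I = 0.11041 + 0.31034 + 21.741 = 22.162 kg m².

22.2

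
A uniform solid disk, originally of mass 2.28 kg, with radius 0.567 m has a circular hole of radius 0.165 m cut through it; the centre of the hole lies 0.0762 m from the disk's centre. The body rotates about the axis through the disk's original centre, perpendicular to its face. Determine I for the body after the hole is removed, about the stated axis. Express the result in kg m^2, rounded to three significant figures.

Unpierced body about its centre: I₀ = (1/2)MR² = (1/2)(2.28)(0.567)² = 0.3665 kg m^2.
The removed disk has mass m = M·(r/R)² = (2.28)(0.165/0.567)² = 0.19308 kg (same uniform areal density).
Its moment of inertia about the rotation axis (parallel-axis theorem): I_hole = (1/2)mr² + md² = (1/2)(0.19308)(0.165)² + (0.19308)(0.0762)² = 0.0037494 kg m^2.
Treating the hole as negative mass, I = I₀ − I_hole = 0.3665 − 0.0037494 = 0.36275 kg m^2.

0.363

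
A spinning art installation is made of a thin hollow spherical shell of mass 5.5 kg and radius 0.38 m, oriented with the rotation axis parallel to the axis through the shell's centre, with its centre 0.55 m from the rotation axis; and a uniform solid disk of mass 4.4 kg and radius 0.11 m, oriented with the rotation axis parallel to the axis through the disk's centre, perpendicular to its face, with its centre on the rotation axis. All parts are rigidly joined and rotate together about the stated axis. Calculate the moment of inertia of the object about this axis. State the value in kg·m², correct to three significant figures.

2.22

Spherical shell: I_cm = (2/3)MR² = (2/3)(5.5)(0.38)² = 0.52947 kg·m²; centre at d = 0.55 m, so the parallel axis theorem gives I = 0.52947 + (5.5)(0.55)² = 2.1932 kg·m².
Solid disk: I_cm = (1/2)MR² = (1/2)(4.4)(0.11)² = 0.02662 kg·m²; axis through the centre, so I = 0.02662 kg·m².
Total I = 2.1932 + 0.02662 = 2.2198 kg·m².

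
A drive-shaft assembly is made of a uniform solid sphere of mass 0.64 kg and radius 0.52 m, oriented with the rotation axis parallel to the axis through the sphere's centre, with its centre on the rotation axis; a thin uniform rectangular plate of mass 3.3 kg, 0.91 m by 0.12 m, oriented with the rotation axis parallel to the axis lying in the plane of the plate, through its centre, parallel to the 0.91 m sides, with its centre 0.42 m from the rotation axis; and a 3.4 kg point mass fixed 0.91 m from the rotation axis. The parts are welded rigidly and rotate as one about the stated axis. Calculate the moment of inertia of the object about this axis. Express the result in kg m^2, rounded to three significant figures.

3.47

Solid sphere: I_cm = (2/5)MR² = (2/5)(0.64)(0.52)² = 0.069222 kg m^2; axis through the centre, so I = 0.069222 kg m^2.
Rectangular plate: I_cm = (1/12)Mb² = (1/12)(3.3)(0.12)² = 0.00396 kg m^2; centre at d = 0.42 m, so the parallel axis theorem gives I = 0.00396 + (3.3)(0.42)² = 0.58608 kg m^2.
Point mass: I_cm = 0; centre at d = 0.91 m, so the parallel axis theorem gives I = 0 + (3.4)(0.91)² = 2.8155 kg m^2.
Total I = 0.069222 + 0.58608 + 2.8155 = 3.4708 kg m^2.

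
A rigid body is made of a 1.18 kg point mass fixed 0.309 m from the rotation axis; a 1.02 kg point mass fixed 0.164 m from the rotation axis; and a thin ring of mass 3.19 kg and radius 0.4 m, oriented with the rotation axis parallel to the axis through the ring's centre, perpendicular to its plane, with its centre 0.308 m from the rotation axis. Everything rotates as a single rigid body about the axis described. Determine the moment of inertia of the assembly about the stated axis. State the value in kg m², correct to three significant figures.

Point mass: I_cm = 0; centre at d = 0.309 m, so the parallel axis theorem gives I = 0 + (1.18)(0.309)² = 0.11267 kg m².
Point mass: I_cm = 0; centre at d = 0.164 m, so the parallel axis theorem gives I = 0 + (1.02)(0.164)² = 0.027434 kg m².
Thin ring: I_cm = MR² = (3.19)(0.4)² = 0.5104 kg m²; centre at d = 0.308 m, so the parallel axis theorem gives I = 0.5104 + (3.19)(0.308)² = 0.81302 kg m².
Total I = 0.11267 + 0.027434 + 0.81302 = 0.95312 kg m².

0.953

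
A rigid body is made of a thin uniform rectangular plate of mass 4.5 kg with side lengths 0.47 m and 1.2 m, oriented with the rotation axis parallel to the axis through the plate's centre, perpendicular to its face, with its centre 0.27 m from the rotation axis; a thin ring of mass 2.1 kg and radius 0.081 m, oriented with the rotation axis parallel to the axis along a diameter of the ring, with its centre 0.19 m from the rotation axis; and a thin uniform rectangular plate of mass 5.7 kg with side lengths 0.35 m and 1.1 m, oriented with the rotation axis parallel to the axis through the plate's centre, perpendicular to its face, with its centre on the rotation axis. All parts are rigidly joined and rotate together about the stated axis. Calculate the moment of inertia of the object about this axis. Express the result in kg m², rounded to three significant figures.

Rectangular plate: I_cm = (1/12)M(a²+b²) = (1/12)(4.5)[(0.47)² + (1.2)²] = 0.62284 kg m²; centre at d = 0.27 m, so the parallel axis theorem gives I = 0.62284 + (4.5)(0.27)² = 0.95089 kg m².
Thin ring: I_cm = (1/2)MR² = (1/2)(2.1)(0.081)² = 0.006889 kg m²; centre at d = 0.19 m, so the parallel axis theorem gives I = 0.006889 + (2.1)(0.19)² = 0.082699 kg m².
Rectangular plate: I_cm = (1/12)M(a²+b²) = (1/12)(5.7)[(0.35)² + (1.1)²] = 0.63294 kg m²; axis through the centre, so I = 0.63294 kg m².
Total I = 0.95089 + 0.082699 + 0.63294 = 1.6665 kg m².

1.67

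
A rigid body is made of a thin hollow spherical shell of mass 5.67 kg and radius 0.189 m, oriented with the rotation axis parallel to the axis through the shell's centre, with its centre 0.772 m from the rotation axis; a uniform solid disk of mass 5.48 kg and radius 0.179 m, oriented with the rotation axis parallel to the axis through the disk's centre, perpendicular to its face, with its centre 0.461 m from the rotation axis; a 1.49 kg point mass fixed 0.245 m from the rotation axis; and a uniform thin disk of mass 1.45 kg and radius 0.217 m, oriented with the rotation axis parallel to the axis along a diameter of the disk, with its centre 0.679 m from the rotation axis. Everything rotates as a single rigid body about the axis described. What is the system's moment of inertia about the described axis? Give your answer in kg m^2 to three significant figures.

5.54

Spherical shell: I_cm = (2/3)MR² = (2/3)(5.67)(0.189)² = 0.13503 kg m^2; centre at d = 0.772 m, so the parallel axis theorem gives I = 0.13503 + (5.67)(0.772)² = 3.5143 kg m^2.
Solid disk: I_cm = (1/2)MR² = (1/2)(5.48)(0.179)² = 0.087792 kg m^2; centre at d = 0.461 m, so the parallel axis theorem gives I = 0.087792 + (5.48)(0.461)² = 1.2524 kg m^2.
Point mass: I_cm = 0; centre at d = 0.245 m, so the parallel axis theorem gives I = 0 + (1.49)(0.245)² = 0.089437 kg m^2.
Thin disk: I_cm = (1/4)MR² = (1/4)(1.45)(0.217)² = 0.01707 kg m^2; centre at d = 0.679 m, so the parallel axis theorem gives I = 0.01707 + (1.45)(0.679)² = 0.68558 kg m^2.
Total I = 3.5143 + 1.2524 + 0.089437 + 0.68558 = 5.5417 kg m^2.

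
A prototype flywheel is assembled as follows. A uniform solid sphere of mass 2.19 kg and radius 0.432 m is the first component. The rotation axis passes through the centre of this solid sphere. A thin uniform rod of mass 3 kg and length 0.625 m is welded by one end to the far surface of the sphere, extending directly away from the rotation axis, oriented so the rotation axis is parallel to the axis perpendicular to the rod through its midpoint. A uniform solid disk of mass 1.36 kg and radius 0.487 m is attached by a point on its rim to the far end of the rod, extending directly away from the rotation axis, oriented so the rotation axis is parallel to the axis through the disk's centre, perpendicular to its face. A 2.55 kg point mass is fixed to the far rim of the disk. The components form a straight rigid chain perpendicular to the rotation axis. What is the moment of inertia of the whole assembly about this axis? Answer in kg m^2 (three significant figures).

15.8

Solid sphere: I_cm = (2/5)MR² = (2/5)(2.19)(0.432)² = 0.16348 kg m^2; axis through the centre, so I = 0.16348 kg m^2.
Thin rod: I_cm = (1/12)ML² = (1/12)(3)(0.625)² = 0.097656 kg m^2; centre at d = 0.432 + 0.3125 = 0.7445 m, so the parallel axis theorem gives I = 0.097656 + (3)(0.7445)² = 1.7605 kg m^2.
Solid disk: I_cm = (1/2)MR² = (1/2)(1.36)(0.487)² = 0.16127 kg m^2; centre at d = 0.432 + 0.3125 + 0.3125 + 0.487 = 1.544 m, so the parallel axis theorem gives I = 0.16127 + (1.36)(1.544)² = 3.4034 kg m^2.
Point mass: I_cm = 0; centre at d = 0.432 + 0.3125 + 0.3125 + 0.487 + 0.487 = 2.031 m, so the parallel axis theorem gives I = 0 + (2.55)(2.031)² = 10.519 kg m^2.
Total I = 0.16348 + 1.7605 + 3.4034 + 10.519 = 15.846 kg m^2.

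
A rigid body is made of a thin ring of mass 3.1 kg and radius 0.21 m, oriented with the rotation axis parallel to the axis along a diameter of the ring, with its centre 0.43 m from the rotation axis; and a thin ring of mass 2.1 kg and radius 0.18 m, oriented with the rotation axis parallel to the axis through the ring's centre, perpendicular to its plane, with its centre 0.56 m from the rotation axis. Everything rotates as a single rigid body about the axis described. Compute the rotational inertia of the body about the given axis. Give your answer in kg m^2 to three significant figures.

1.37

Thin ring: I_cm = (1/2)MR² = (1/2)(3.1)(0.21)² = 0.068355 kg m^2; centre at d = 0.43 m, so the parallel axis theorem gives I = 0.068355 + (3.1)(0.43)² = 0.64154 kg m^2.
Thin ring: I_cm = MR² = (2.1)(0.18)² = 0.06804 kg m^2; centre at d = 0.56 m, so the parallel axis theorem gives I = 0.06804 + (2.1)(0.56)² = 0.7266 kg m^2.
Total I = 0.64154 + 0.7266 = 1.3681 kg m^2.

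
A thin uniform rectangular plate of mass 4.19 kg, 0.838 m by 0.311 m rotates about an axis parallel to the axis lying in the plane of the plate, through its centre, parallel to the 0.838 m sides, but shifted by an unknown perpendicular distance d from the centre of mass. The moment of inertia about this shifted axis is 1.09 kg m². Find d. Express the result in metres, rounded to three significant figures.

0.502

About the centre-of-mass axis, I_cm = (1/12)Mb² = (1/12)(4.19)(0.311)² = 0.033772 kg m².
Parallel axis theorem: I = I_cm + Md², so Md² = 1.09 − 0.033772 = 1.0562 kg m².
d = √(1.0562 / 4.19) = 0.50208 m.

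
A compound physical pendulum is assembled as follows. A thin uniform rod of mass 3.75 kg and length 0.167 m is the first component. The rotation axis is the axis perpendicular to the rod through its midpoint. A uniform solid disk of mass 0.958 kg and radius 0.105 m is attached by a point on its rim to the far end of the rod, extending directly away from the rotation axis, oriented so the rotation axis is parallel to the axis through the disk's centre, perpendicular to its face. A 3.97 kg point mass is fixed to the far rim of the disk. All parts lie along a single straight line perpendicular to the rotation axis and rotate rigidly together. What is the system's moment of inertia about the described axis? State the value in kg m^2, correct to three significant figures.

Thin rod: I_cm = (1/12)ML² = (1/12)(3.75)(0.167)² = 0.0087153 kg m^2; axis through the centre, so I = 0.0087153 kg m^2.
Solid disk: I_cm = (1/2)MR² = (1/2)(0.958)(0.105)² = 0.005281 kg m^2; centre at d = 0.0835 + 0.105 = 0.1885 m, so the parallel axis theorem gives I = 0.005281 + (0.958)(0.1885)² = 0.039321 kg m^2.
Point mass: I_cm = 0; centre at d = 0.0835 + 0.105 + 0.105 = 0.2935 m, so the parallel axis theorem gives I = 0 + (3.97)(0.2935)² = 0.34198 kg m^2.
Total I = 0.0087153 + 0.039321 + 0.34198 = 0.39002 kg m^2.

0.390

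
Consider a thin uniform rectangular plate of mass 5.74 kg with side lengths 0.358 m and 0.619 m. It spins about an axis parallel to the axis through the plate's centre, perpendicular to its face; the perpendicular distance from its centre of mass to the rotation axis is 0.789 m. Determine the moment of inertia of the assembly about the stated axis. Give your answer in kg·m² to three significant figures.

3.82

I_cm = (1/12)M(a²+b²) = (1/12)(5.74)[(0.358)² + (0.619)²] = 0.24458 kg·m²; centre at d = 0.789 m, so I = I_cm + Md² gives I = 0.24458 + (5.74)(0.789)² = 3.8179 kg·m².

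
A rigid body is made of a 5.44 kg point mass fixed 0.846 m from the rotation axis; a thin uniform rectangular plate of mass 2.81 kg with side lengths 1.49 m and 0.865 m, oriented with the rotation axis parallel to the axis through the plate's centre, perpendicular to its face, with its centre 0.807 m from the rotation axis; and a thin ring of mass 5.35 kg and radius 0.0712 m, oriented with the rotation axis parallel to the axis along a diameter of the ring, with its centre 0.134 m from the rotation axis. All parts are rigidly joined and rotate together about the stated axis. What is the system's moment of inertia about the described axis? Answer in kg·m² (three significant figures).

6.53

Point mass: I_cm = 0; centre at d = 0.846 m, so I = I_cm + Md² gives I = 0 + (5.44)(0.846)² = 3.8935 kg·m².
Rectangular plate: I_cm = (1/12)M(a²+b²) = (1/12)(2.81)[(1.49)² + (0.865)²] = 0.69508 kg·m²; centre at d = 0.807 m, so I = I_cm + Md² gives I = 0.69508 + (2.81)(0.807)² = 2.5251 kg·m².
Thin ring: I_cm = (1/2)MR² = (1/2)(5.35)(0.0712)² = 0.013561 kg·m²; centre at d = 0.134 m, so I = I_cm + Md² gives I = 0.013561 + (5.35)(0.134)² = 0.10963 kg·m².
Total I = 3.8935 + 2.5251 + 0.10963 = 6.5282 kg·m².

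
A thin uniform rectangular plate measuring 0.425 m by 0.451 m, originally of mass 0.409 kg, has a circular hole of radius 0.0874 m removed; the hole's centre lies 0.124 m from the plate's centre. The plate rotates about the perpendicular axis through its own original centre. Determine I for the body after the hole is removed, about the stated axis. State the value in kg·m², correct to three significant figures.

0.0121

Unpierced body about its centre: I₀ = (1/12)M(a²+b²) = (1/12)(0.409)[(0.425)² + (0.451)²] = 0.013089 kg·m².
The removed disk has mass m = M·πr²/(ab) = (0.409)·π(0.0874)²/(0.425·0.451) = 0.051207 kg (same uniform areal density).
Its moment of inertia about the rotation axis (parallel-axis theorem): I_hole = (1/2)mr² + md² = (1/2)(0.051207)(0.0874)² + (0.051207)(0.124)² = 0.00098294 kg·m².
Treating the hole as negative mass, I = I₀ − I_hole = 0.013089 − 0.00098294 = 0.012106 kg·m².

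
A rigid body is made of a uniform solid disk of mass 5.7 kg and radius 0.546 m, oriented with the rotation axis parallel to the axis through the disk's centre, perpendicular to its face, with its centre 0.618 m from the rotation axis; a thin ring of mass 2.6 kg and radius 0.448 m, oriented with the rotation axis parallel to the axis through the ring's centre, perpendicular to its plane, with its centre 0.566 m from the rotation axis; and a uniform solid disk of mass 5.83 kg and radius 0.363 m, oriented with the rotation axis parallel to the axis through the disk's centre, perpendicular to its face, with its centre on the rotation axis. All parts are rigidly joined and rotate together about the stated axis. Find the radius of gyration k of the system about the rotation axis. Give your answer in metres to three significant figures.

0.581

Solid disk: I_cm = (1/2)MR² = (1/2)(5.7)(0.546)² = 0.84963 kg m^2; centre at d = 0.618 m, so I = I_cm + Md² gives I = 0.84963 + (5.7)(0.618)² = 3.0266 kg m^2.
Thin ring: I_cm = MR² = (2.6)(0.448)² = 0.52183 kg m^2; centre at d = 0.566 m, so I = I_cm + Md² gives I = 0.52183 + (2.6)(0.566)² = 1.3548 kg m^2.
Solid disk: I_cm = (1/2)MR² = (1/2)(5.83)(0.363)² = 0.38411 kg m^2; axis through the centre, so I = 0.38411 kg m^2.
Total I = 4.7655 kg m^2; total mass M = 14.13 kg.
k = √(I/M) = √(4.7655/14.13) = 0.58074 m.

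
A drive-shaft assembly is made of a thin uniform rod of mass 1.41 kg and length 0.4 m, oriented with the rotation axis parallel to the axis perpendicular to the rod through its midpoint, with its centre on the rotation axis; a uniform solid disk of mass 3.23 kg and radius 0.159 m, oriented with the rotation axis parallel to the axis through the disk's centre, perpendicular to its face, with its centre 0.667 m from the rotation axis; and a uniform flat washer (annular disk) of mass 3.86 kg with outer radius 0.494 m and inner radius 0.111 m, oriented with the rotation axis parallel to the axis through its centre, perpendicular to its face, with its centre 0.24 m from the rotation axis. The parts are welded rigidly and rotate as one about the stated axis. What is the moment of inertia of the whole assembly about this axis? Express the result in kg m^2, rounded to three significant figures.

2.21

Thin rod: I_cm = (1/12)ML² = (1/12)(1.41)(0.4)² = 0.0188 kg m^2; axis through the centre, so I = 0.0188 kg m^2.
Solid disk: I_cm = (1/2)MR² = (1/2)(3.23)(0.159)² = 0.040829 kg m^2; centre at d = 0.667 m, so the parallel axis theorem gives I = 0.040829 + (3.23)(0.667)² = 1.4778 kg m^2.
Annular disk: I_cm = (1/2)M(R²+r²) = (1/2)(3.86)[(0.494)² + (0.111)²] = 0.49477 kg m^2; centre at d = 0.24 m, so the parallel axis theorem gives I = 0.49477 + (3.86)(0.24)² = 0.71711 kg m^2.
Total I = 0.0188 + 1.4778 + 0.71711 = 2.2137 kg m^2.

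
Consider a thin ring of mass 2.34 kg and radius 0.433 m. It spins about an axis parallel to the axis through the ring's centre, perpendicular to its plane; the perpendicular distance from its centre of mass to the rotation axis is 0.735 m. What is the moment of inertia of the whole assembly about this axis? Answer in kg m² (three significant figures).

I_cm = MR² = (2.34)(0.433)² = 0.43872 kg m²; centre at d = 0.735 m, so I = I_cm + Md² gives I = 0.43872 + (2.34)(0.735)² = 1.7029 kg m².

1.70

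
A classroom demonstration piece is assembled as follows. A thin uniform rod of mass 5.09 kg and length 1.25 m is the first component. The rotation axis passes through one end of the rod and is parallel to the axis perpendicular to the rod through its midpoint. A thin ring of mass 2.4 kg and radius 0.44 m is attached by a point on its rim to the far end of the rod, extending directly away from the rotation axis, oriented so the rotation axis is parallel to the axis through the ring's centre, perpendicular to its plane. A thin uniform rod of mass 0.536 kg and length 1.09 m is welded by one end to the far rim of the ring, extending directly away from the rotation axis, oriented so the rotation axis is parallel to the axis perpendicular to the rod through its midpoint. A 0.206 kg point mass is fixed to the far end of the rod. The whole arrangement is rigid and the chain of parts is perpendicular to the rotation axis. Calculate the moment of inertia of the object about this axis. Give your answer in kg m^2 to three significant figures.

Thin rod: I_cm = (1/12)ML² = (1/12)(5.09)(1.25)² = 0.66276 kg m^2; centre at d = 0.625 m, so I = I_cm + Md² gives I = 0.66276 + (5.09)(0.625)² = 2.651 kg m^2.
Thin ring: I_cm = MR² = (2.4)(0.44)² = 0.46464 kg m^2; centre at d = 0.625 + 0.625 + 0.44 = 1.69 m, so I = I_cm + Md² gives I = 0.46464 + (2.4)(1.69)² = 7.3193 kg m^2.
Thin rod: I_cm = (1/12)ML² = (1/12)(0.536)(1.09)² = 0.053068 kg m^2; centre at d = 0.625 + 0.625 + 0.44 + 0.44 + 0.545 = 2.675 m, so I = I_cm + Md² gives I = 0.053068 + (0.536)(2.675)² = 3.8885 kg m^2.
Point mass: I_cm = 0; centre at d = 0.625 + 0.625 + 0.44 + 0.44 + 0.545 + 0.545 = 3.22 m, so I = I_cm + Md² gives I = 0 + (0.206)(3.22)² = 2.1359 kg m^2.
Total I = 2.651 + 7.3193 + 3.8885 + 2.1359 = 15.995 kg m^2.

16.0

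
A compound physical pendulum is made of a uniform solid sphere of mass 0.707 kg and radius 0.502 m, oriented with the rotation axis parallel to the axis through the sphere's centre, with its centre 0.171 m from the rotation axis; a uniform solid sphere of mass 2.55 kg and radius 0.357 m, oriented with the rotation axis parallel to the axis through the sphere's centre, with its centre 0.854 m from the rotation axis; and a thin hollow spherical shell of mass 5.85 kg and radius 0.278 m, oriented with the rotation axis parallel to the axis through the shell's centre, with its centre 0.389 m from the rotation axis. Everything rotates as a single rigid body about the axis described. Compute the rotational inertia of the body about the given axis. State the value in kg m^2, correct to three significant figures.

Solid sphere: I_cm = (2/5)MR² = (2/5)(0.707)(0.502)² = 0.071267 kg m^2; centre at d = 0.171 m, so the parallel axis theorem gives I = 0.071267 + (0.707)(0.171)² = 0.09194 kg m^2.
Solid sphere: I_cm = (2/5)MR² = (2/5)(2.55)(0.357)² = 0.13 kg m^2; centre at d = 0.854 m, so the parallel axis theorem gives I = 0.13 + (2.55)(0.854)² = 1.9898 kg m^2.
Spherical shell: I_cm = (2/3)MR² = (2/3)(5.85)(0.278)² = 0.30141 kg m^2; centre at d = 0.389 m, so the parallel axis theorem gives I = 0.30141 + (5.85)(0.389)² = 1.1866 kg m^2.
Total I = 0.09194 + 1.9898 + 1.1866 = 3.2683 kg m^2.

3.27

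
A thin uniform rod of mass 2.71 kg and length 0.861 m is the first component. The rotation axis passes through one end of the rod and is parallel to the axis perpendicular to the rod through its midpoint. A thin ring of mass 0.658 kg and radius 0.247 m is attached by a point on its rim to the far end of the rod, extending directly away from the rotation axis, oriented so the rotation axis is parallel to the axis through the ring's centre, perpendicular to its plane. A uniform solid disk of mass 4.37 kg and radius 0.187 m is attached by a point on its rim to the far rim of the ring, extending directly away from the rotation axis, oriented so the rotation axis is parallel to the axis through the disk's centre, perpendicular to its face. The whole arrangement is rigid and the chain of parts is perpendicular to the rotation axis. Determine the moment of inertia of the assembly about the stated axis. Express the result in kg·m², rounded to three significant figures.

12.0

Thin rod: I_cm = (1/12)ML² = (1/12)(2.71)(0.861)² = 0.16741 kg·m²; centre at d = 0.4305 m, so the parallel axis theorem gives I = 0.16741 + (2.71)(0.4305)² = 0.66966 kg·m².
Thin ring: I_cm = MR² = (0.658)(0.247)² = 0.040144 kg·m²; centre at d = 0.4305 + 0.4305 + 0.247 = 1.108 m, so the parallel axis theorem gives I = 0.040144 + (0.658)(1.108)² = 0.84795 kg·m².
Solid disk: I_cm = (1/2)MR² = (1/2)(4.37)(0.187)² = 0.076407 kg·m²; centre at d = 0.4305 + 0.4305 + 0.247 + 0.247 + 0.187 = 1.542 m, so the parallel axis theorem gives I = 0.076407 + (4.37)(1.542)² = 10.467 kg·m².
Total I = 0.66966 + 0.84795 + 10.467 = 11.985 kg·m².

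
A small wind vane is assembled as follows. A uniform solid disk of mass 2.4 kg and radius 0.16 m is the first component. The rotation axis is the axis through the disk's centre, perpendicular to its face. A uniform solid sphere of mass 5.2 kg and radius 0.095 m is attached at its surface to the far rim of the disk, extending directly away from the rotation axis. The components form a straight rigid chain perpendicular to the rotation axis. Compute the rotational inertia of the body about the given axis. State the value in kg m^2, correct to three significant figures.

Solid disk: I_cm = (1/2)MR² = (1/2)(2.4)(0.16)² = 0.03072 kg m^2; axis through the centre, so I = 0.03072 kg m^2.
Solid sphere: I_cm = (2/5)MR² = (2/5)(5.2)(0.095)² = 0.018772 kg m^2; centre at d = 0.16 + 0.095 = 0.255 m, so I = I_cm + Md² gives I = 0.018772 + (5.2)(0.255)² = 0.3569 kg m^2.
Total I = 0.03072 + 0.3569 = 0.38762 kg m^2.

0.388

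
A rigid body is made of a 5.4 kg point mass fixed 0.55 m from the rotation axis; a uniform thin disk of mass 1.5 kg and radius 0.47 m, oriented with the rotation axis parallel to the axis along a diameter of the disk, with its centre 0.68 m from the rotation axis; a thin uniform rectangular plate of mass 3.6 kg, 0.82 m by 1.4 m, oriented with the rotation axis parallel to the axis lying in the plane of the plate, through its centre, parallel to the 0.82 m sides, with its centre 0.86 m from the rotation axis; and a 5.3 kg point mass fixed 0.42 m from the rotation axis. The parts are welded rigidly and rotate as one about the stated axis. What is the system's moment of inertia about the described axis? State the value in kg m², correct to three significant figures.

Point mass: I_cm = 0; centre at d = 0.55 m, so I = I_cm + Md² gives I = 0 + (5.4)(0.55)² = 1.6335 kg m².
Thin disk: I_cm = (1/4)MR² = (1/4)(1.5)(0.47)² = 0.082837 kg m²; centre at d = 0.68 m, so I = I_cm + Md² gives I = 0.082837 + (1.5)(0.68)² = 0.77644 kg m².
Rectangular plate: I_cm = (1/12)Mb² = (1/12)(3.6)(1.4)² = 0.588 kg m²; centre at d = 0.86 m, so I = I_cm + Md² gives I = 0.588 + (3.6)(0.86)² = 3.2506 kg m².
Point mass: I_cm = 0; centre at d = 0.42 m, so I = I_cm + Md² gives I = 0 + (5.3)(0.42)² = 0.93492 kg m².
Total I = 1.6335 + 0.77644 + 3.2506 + 0.93492 = 6.5954 kg m².

6.60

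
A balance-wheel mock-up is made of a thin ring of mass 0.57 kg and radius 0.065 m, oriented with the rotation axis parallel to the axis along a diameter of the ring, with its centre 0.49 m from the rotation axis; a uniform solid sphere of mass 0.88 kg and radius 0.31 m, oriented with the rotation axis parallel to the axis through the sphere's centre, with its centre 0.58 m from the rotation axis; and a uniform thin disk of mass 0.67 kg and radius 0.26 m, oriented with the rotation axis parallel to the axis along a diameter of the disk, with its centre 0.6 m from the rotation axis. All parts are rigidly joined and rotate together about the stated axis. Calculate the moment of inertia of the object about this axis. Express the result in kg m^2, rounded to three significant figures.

0.720

Thin ring: I_cm = (1/2)MR² = (1/2)(0.57)(0.065)² = 0.0012041 kg m^2; centre at d = 0.49 m, so I = I_cm + Md² gives I = 0.0012041 + (0.57)(0.49)² = 0.13806 kg m^2.
Solid sphere: I_cm = (2/5)MR² = (2/5)(0.88)(0.31)² = 0.033827 kg m^2; centre at d = 0.58 m, so I = I_cm + Md² gives I = 0.033827 + (0.88)(0.58)² = 0.32986 kg m^2.
Thin disk: I_cm = (1/4)MR² = (1/4)(0.67)(0.26)² = 0.011323 kg m^2; centre at d = 0.6 m, so I = I_cm + Md² gives I = 0.011323 + (0.67)(0.6)² = 0.25252 kg m^2.
Total I = 0.13806 + 0.32986 + 0.25252 = 0.72044 kg m^2.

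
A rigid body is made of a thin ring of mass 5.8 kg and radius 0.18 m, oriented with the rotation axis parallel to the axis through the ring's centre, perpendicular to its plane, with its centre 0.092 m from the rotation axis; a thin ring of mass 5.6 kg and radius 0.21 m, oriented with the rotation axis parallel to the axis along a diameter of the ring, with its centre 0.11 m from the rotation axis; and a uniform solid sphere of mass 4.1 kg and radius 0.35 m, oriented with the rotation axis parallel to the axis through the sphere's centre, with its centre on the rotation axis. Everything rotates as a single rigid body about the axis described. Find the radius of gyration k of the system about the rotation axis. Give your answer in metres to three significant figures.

Thin ring: I_cm = MR² = (5.8)(0.18)² = 0.18792 kg m^2; centre at d = 0.092 m, so I = I_cm + Md² gives I = 0.18792 + (5.8)(0.092)² = 0.23701 kg m^2.
Thin ring: I_cm = (1/2)MR² = (1/2)(5.6)(0.21)² = 0.12348 kg m^2; centre at d = 0.11 m, so I = I_cm + Md² gives I = 0.12348 + (5.6)(0.11)² = 0.19124 kg m^2.
Solid sphere: I_cm = (2/5)MR² = (2/5)(4.1)(0.35)² = 0.2009 kg m^2; axis through the centre, so I = 0.2009 kg m^2.
Total I = 0.62915 kg m^2; total mass M = 15.5 kg.
k = √(I/M) = √(0.62915/15.5) = 0.20147 m.

0.201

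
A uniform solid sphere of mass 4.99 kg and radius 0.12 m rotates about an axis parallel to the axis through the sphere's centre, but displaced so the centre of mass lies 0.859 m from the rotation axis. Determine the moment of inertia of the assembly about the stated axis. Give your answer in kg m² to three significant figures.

I_cm = (2/5)MR² = (2/5)(4.99)(0.12)² = 0.028742 kg m²; centre at d = 0.859 m, so I = I_cm + Md² gives I = 0.028742 + (4.99)(0.859)² = 3.7108 kg m².

3.71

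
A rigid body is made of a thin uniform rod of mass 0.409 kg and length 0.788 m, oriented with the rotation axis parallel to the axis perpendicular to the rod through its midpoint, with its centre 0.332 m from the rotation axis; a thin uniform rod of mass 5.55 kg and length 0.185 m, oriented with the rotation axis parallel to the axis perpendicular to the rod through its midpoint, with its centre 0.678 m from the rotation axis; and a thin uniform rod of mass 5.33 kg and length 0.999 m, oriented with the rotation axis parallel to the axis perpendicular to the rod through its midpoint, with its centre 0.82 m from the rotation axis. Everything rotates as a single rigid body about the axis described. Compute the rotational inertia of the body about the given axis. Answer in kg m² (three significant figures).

Thin rod: I_cm = (1/12)ML² = (1/12)(0.409)(0.788)² = 0.021164 kg m²; centre at d = 0.332 m, so I = I_cm + Md² gives I = 0.021164 + (0.409)(0.332)² = 0.066245 kg m².
Thin rod: I_cm = (1/12)ML² = (1/12)(5.55)(0.185)² = 0.015829 kg m²; centre at d = 0.678 m, so I = I_cm + Md² gives I = 0.015829 + (5.55)(0.678)² = 2.5671 kg m².
Thin rod: I_cm = (1/12)ML² = (1/12)(5.33)(0.999)² = 0.44328 kg m²; centre at d = 0.82 m, so I = I_cm + Md² gives I = 0.44328 + (5.33)(0.82)² = 4.0272 kg m².
Total I = 0.066245 + 2.5671 + 4.0272 = 6.6605 kg m².

6.66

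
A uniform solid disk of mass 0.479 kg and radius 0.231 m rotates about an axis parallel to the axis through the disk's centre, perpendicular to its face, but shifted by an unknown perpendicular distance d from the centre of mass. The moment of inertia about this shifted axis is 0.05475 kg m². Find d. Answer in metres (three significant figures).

About the centre-of-mass axis, I_cm = (1/2)MR² = (1/2)(0.479)(0.231)² = 0.01278 kg m².
Parallel axis theorem: I = I_cm + Md², so Md² = 0.05475 − 0.01278 = 0.04197 kg m².
d = √(0.04197 / 0.479) = 0.29601 m.

0.296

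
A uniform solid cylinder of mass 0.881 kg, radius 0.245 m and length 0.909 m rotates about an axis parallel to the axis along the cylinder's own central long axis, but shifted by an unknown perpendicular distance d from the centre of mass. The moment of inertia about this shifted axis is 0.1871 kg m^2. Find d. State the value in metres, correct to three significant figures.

0.427

About the centre-of-mass axis, I_cm = (1/2)MR² = (1/2)(0.881)(0.245)² = 0.026441 kg m^2.
Parallel axis theorem: I = I_cm + Md², so Md² = 0.1871 − 0.026441 = 0.16066 kg m^2.
d = √(0.16066 / 0.881) = 0.42704 m.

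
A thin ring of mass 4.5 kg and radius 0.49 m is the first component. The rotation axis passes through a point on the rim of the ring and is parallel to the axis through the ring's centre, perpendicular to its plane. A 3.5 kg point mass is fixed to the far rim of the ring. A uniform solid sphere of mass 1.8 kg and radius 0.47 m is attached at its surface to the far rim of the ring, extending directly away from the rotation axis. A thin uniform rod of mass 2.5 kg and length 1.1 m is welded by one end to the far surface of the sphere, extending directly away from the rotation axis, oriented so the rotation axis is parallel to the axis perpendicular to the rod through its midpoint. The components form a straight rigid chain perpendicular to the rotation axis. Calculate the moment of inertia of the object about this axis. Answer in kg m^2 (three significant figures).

25.0

Thin ring: I_cm = MR² = (4.5)(0.49)² = 1.0804 kg m^2; centre at d = 0.49 m, so the parallel axis theorem gives I = 1.0804 + (4.5)(0.49)² = 2.1609 kg m^2.
Point mass: I_cm = 0; centre at d = 0.49 + 0.49 = 0.98 m, so the parallel axis theorem gives I = 0 + (3.5)(0.98)² = 3.3614 kg m^2.
Solid sphere: I_cm = (2/5)MR² = (2/5)(1.8)(0.47)² = 0.15905 kg m^2; centre at d = 0.49 + 0.49 + 0.47 = 1.45 m, so the parallel axis theorem gives I = 0.15905 + (1.8)(1.45)² = 3.9435 kg m^2.
Thin rod: I_cm = (1/12)ML² = (1/12)(2.5)(1.1)² = 0.25208 kg m^2; centre at d = 0.49 + 0.49 + 0.47 + 0.47 + 0.55 = 2.47 m, so the parallel axis theorem gives I = 0.25208 + (2.5)(2.47)² = 15.504 kg m^2.
Total I = 2.1609 + 3.3614 + 3.9435 + 15.504 = 24.97 kg m^2.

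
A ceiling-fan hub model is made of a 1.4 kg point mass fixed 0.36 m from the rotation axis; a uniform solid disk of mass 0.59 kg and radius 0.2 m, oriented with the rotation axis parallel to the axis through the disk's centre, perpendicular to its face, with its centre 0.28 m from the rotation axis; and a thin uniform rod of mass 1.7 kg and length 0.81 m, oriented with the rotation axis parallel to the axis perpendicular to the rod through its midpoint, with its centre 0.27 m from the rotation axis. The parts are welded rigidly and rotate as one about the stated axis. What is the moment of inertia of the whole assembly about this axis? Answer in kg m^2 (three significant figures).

Point mass: I_cm = 0; centre at d = 0.36 m, so the parallel axis theorem gives I = 0 + (1.4)(0.36)² = 0.18144 kg m^2.
Solid disk: I_cm = (1/2)MR² = (1/2)(0.59)(0.2)² = 0.0118 kg m^2; centre at d = 0.28 m, so the parallel axis theorem gives I = 0.0118 + (0.59)(0.28)² = 0.058056 kg m^2.
Thin rod: I_cm = (1/12)ML² = (1/12)(1.7)(0.81)² = 0.092948 kg m^2; centre at d = 0.27 m, so the parallel axis theorem gives I = 0.092948 + (1.7)(0.27)² = 0.21688 kg m^2.
Total I = 0.18144 + 0.058056 + 0.21688 = 0.45637 kg m^2.

0.456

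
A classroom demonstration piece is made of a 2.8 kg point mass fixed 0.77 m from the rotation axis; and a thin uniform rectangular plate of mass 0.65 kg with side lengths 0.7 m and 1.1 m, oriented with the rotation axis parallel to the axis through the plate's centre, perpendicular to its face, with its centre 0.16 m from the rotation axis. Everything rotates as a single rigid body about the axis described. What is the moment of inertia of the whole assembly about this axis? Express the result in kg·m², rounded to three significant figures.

1.77

Point mass: I_cm = 0; centre at d = 0.77 m, so I = I_cm + Md² gives I = 0 + (2.8)(0.77)² = 1.6601 kg·m².
Rectangular plate: I_cm = (1/12)M(a²+b²) = (1/12)(0.65)[(0.7)² + (1.1)²] = 0.092083 kg·m²; centre at d = 0.16 m, so I = I_cm + Md² gives I = 0.092083 + (0.65)(0.16)² = 0.10872 kg·m².
Total I = 1.6601 + 0.10872 = 1.7688 kg·m².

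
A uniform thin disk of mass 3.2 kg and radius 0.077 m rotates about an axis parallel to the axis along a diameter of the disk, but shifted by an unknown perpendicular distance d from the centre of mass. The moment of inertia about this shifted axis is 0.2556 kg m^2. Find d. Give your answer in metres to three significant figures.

0.280

About the centre-of-mass axis, I_cm = (1/4)MR² = (1/4)(3.2)(0.077)² = 0.0047432 kg m^2.
Parallel axis theorem: I = I_cm + Md², so Md² = 0.2556 − 0.0047432 = 0.25086 kg m^2.
d = √(0.25086 / 3.2) = 0.27999 m.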